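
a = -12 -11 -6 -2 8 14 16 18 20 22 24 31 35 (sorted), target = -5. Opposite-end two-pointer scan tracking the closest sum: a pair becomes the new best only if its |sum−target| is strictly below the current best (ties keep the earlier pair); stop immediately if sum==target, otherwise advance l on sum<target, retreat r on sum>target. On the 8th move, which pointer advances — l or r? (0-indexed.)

l=0 r=12: -12+35=23 d=28 *, r--
l=0 r=11: -12+31=19 d=24 *, r--
l=0 r=10: -12+24=12 d=17 *, r--
l=0 r=9: -12+22=10 d=15 *, r--
l=0 r=8: -12+20=8 d=13 *, r--
l=0 r=7: -12+18=6 d=11 *, r--
l=0 r=6: -12+16=4 d=9 *, r--
l=0 r=5: -12+14=2 d=7 *, r--

r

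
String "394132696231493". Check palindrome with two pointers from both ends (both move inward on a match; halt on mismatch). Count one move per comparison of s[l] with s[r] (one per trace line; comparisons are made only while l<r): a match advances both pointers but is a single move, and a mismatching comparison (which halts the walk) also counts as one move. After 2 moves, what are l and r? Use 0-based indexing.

l=2, r=12

[0,14] '3'=='3' → l++,r--
[1,13] '9'=='9' → l++,r--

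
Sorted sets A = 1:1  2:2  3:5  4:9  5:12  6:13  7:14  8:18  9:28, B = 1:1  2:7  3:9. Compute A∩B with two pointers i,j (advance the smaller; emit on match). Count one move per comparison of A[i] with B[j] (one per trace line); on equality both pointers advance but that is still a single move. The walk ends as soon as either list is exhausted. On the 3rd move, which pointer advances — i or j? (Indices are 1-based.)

i

[i=1,j=1] 1==1 emit → i++,j++
[i=2,j=2] 2<7 → i++
[i=3,j=2] 5<7 → i++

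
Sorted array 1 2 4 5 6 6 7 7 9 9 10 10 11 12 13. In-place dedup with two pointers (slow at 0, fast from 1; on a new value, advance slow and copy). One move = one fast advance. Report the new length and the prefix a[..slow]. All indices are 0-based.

length 11; prefix = [1, 2, 4, 5, 6, 7, 9, 10, 11, 12, 13]

(s=0,f=1) a[fast]=2≠a[slow]=1 write a[1]=2 → slow++,fast++
(s=1,f=2) a[fast]=4≠a[slow]=2 write a[2]=4 → slow++,fast++
(s=2,f=3) a[fast]=5≠a[slow]=4 write a[3]=5 → slow++,fast++
(s=3,f=4) a[fast]=6≠a[slow]=5 write a[4]=6 → slow++,fast++
(s=4,f=5) a[fast]=6=a[slow] dup → fast++
(s=4,f=6) a[fast]=7≠a[slow]=6 write a[5]=7 → slow++,fast++
(s=5,f=7) a[fast]=7=a[slow] dup → fast++
(s=5,f=8) a[fast]=9≠a[slow]=7 write a[6]=9 → slow++,fast++
(s=6,f=9) a[fast]=9=a[slow] dup → fast++
(s=6,f=10) a[fast]=10≠a[slow]=9 write a[7]=10 → slow++,fast++
(s=7,f=11) a[fast]=10=a[slow] dup → fast++
(s=7,f=12) a[fast]=11≠a[slow]=10 write a[8]=11 → slow++,fast++
(s=8,f=13) a[fast]=12≠a[slow]=11 write a[9]=12 → slow++,fast++
(s=9,f=14) a[fast]=13≠a[slow]=12 write a[10]=13 → slow++,fast++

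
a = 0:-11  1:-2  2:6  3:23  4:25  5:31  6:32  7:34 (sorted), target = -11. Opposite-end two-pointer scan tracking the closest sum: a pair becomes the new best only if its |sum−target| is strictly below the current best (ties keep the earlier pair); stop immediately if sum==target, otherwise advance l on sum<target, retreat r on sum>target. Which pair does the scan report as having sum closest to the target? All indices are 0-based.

[0,7] -11+34=23 d=34 * → r--
[0,6] -11+32=21 d=32 * → r--
[0,5] -11+31=20 d=31 * → r--
[0,4] -11+25=14 d=25 * → r--
[0,3] -11+23=12 d=23 * → r--
[0,2] -11+6=-5 d=6 * → r--
[0,1] -11+-2=-13 d=2 * → l++

pair (-11, -2) with sum -13 (|Δ|=2)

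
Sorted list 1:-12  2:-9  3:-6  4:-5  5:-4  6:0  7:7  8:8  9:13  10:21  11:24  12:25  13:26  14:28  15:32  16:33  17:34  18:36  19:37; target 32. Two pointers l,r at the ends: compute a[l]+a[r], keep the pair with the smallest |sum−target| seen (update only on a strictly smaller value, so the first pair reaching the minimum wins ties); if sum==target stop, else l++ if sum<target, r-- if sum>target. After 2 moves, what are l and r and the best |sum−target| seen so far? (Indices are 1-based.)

l=1 r=19: -12+37=25 d=7 *, l++
l=2 r=19: -9+37=28 d=4 *, l++

l=3, r=19, best |Δ|=4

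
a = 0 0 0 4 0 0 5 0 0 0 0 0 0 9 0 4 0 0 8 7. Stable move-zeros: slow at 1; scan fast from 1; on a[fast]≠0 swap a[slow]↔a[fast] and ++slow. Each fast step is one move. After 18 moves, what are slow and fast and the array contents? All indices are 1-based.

slow=5, fast=19, a=[4, 5, 9, 4, 0, 0, 0, 0, 0, 0, 0, 0, 0, 0, 0, 0, 0, 0, 8, 7]

(s=1,f=1) a[fast]=0 → fast++
(s=1,f=2) a[fast]=0 → fast++
(s=1,f=3) a[fast]=0 → fast++
(s=1,f=4) a[fast]=4≠0 swap→a[1]=4 → slow++,fast++
(s=2,f=5) a[fast]=0 → fast++
(s=2,f=6) a[fast]=0 → fast++
(s=2,f=7) a[fast]=5≠0 swap→a[2]=5 → slow++,fast++
(s=3,f=8) a[fast]=0 → fast++
(s=3,f=9) a[fast]=0 → fast++
(s=3,f=10) a[fast]=0 → fast++
(s=3,f=11) a[fast]=0 → fast++
(s=3,f=12) a[fast]=0 → fast++
(s=3,f=13) a[fast]=0 → fast++
(s=3,f=14) a[fast]=9≠0 swap→a[3]=9 → slow++,fast++
(s=4,f=15) a[fast]=0 → fast++
(s=4,f=16) a[fast]=4≠0 swap→a[4]=4 → slow++,fast++
(s=5,f=17) a[fast]=0 → fast++
(s=5,f=18) a[fast]=0 → fast++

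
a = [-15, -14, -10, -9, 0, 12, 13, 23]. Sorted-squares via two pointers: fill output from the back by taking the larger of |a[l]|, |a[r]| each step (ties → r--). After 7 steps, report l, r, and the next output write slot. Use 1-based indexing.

l=5, r=5, next write slot=1

l=1 r=8: |-15|<=|23| out[8]=529, r--
l=1 r=7: |-15|>|13| out[7]=225, l++
l=2 r=7: |-14|>|13| out[6]=196, l++
l=3 r=7: |-10|<=|13| out[5]=169, r--
l=3 r=6: |-10|<=|12| out[4]=144, r--
l=3 r=5: |-10|>|0| out[3]=100, l++
l=4 r=5: |-9|>|0| out[2]=81, l++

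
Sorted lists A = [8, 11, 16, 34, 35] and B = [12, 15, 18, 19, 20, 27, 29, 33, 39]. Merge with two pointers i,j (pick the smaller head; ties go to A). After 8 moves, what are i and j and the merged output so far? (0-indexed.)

i=3, j=5, merged so far=[8, 11, 12, 15, 16, 18, 19, 20]

i=0 j=0: A[i]=8<=B[j]=12 take 8, i++
i=1 j=0: A[i]=11<=B[j]=12 take 11, i++
i=2 j=0: A[i]=16>B[j]=12 take 12, j++
i=2 j=1: A[i]=16>B[j]=15 take 15, j++
i=2 j=2: A[i]=16<=B[j]=18 take 16, i++
i=3 j=2: A[i]=34>B[j]=18 take 18, j++
i=3 j=3: A[i]=34>B[j]=19 take 19, j++
i=3 j=4: A[i]=34>B[j]=20 take 20, j++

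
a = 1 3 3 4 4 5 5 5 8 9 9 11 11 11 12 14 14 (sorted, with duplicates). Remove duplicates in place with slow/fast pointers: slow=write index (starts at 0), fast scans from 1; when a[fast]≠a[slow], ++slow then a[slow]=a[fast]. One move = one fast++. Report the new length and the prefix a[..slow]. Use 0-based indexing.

length 9; prefix = [1, 3, 4, 5, 8, 9, 11, 12, 14]

slow=0 fast=1: a[fast]=3≠a[slow]=1 write a[1]=3, slow++,fast++
slow=1 fast=2: a[fast]=3=a[slow] dup, fast++
slow=1 fast=3: a[fast]=4≠a[slow]=3 write a[2]=4, slow++,fast++
slow=2 fast=4: a[fast]=4=a[slow] dup, fast++
slow=2 fast=5: a[fast]=5≠a[slow]=4 write a[3]=5, slow++,fast++
slow=3 fast=6: a[fast]=5=a[slow] dup, fast++
slow=3 fast=7: a[fast]=5=a[slow] dup, fast++
slow=3 fast=8: a[fast]=8≠a[slow]=5 write a[4]=8, slow++,fast++
slow=4 fast=9: a[fast]=9≠a[slow]=8 write a[5]=9, slow++,fast++
slow=5 fast=10: a[fast]=9=a[slow] dup, fast++
slow=5 fast=11: a[fast]=11≠a[slow]=9 write a[6]=11, slow++,fast++
slow=6 fast=12: a[fast]=11=a[slow] dup, fast++
slow=6 fast=13: a[fast]=11=a[slow] dup, fast++
slow=6 fast=14: a[fast]=12≠a[slow]=11 write a[7]=12, slow++,fast++
slow=7 fast=15: a[fast]=14≠a[slow]=12 write a[8]=14, slow++,fast++
slow=8 fast=16: a[fast]=14=a[slow] dup, fast++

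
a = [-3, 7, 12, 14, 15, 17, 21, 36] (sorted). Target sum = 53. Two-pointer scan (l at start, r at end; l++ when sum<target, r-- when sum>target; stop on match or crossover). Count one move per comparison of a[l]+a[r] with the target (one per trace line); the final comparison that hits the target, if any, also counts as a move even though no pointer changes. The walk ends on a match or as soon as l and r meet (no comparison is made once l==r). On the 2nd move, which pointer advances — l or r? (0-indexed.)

l=0 r=7: -3+36=33 <53, l++
l=1 r=7: 7+36=43 <53, l++

l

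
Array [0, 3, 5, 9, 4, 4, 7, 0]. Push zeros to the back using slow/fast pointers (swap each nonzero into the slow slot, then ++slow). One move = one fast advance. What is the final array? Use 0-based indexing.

[3, 5, 9, 4, 4, 7, 0, 0]

(s=0,f=0) a[fast]=0 → fast++
(s=0,f=1) a[fast]=3≠0 swap→a[0]=3 → slow++,fast++
(s=1,f=2) a[fast]=5≠0 swap→a[1]=5 → slow++,fast++
(s=2,f=3) a[fast]=9≠0 swap→a[2]=9 → slow++,fast++
(s=3,f=4) a[fast]=4≠0 swap→a[3]=4 → slow++,fast++
(s=4,f=5) a[fast]=4≠0 swap→a[4]=4 → slow++,fast++
(s=5,f=6) a[fast]=7≠0 swap→a[5]=7 → slow++,fast++
(s=6,f=7) a[fast]=0 → fast++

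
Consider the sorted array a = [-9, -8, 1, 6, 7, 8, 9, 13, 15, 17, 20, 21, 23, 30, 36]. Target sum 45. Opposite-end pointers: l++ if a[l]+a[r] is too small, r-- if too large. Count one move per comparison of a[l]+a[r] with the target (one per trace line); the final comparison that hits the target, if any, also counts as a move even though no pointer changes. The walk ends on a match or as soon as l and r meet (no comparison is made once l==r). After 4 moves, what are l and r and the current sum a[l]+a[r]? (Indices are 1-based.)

[1,15] -9+36=27 <45 → l++
[2,15] -8+36=28 <45 → l++
[3,15] 1+36=37 <45 → l++
[4,15] 6+36=42 <45 → l++

l=5, r=15, sum=43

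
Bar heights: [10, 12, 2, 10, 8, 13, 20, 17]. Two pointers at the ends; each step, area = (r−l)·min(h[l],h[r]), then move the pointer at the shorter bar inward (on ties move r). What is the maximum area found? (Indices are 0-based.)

max area = 72

l=0 r=7: min(10,17)*7=70 best=70 *, l++
l=1 r=7: min(12,17)*6=72 best=72 *, l++
l=2 r=7: min(2,17)*5=10 best=72, l++
l=3 r=7: min(10,17)*4=40 best=72, l++
l=4 r=7: min(8,17)*3=24 best=72, l++
l=5 r=7: min(13,17)*2=26 best=72, l++
l=6 r=7: min(20,17)*1=17 best=72, r--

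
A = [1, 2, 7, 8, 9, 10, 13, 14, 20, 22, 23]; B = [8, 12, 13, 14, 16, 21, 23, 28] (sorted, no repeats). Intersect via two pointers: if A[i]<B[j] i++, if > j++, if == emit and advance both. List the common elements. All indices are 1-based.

i=1 j=1: 1<8, i++
i=2 j=1: 2<8, i++
i=3 j=1: 7<8, i++
i=4 j=1: 8==8 emit, i++,j++
i=5 j=2: 9<12, i++
i=6 j=2: 10<12, i++
i=7 j=2: 13>12, j++
i=7 j=3: 13==13 emit, i++,j++
i=8 j=4: 14==14 emit, i++,j++
i=9 j=5: 20>16, j++
i=9 j=6: 20<21, i++
i=10 j=6: 22>21, j++
i=10 j=7: 22<23, i++
i=11 j=7: 23==23 emit, i++,j++

intersection = [8, 13, 14, 23]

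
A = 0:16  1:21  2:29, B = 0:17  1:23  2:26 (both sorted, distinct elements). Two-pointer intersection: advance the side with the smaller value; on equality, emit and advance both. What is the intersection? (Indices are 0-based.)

[i=0,j=0] 16<17 → i++
[i=1,j=0] 21>17 → j++
[i=1,j=1] 21<23 → i++
[i=2,j=1] 29>23 → j++
[i=2,j=2] 29>26 → j++

intersection = []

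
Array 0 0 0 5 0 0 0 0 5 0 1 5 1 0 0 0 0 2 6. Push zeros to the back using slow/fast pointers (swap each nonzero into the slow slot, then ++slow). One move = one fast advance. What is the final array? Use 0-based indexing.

(s=0,f=0) a[fast]=0 → fast++
(s=0,f=1) a[fast]=0 → fast++
(s=0,f=2) a[fast]=0 → fast++
(s=0,f=3) a[fast]=5≠0 swap→a[0]=5 → slow++,fast++
(s=1,f=4) a[fast]=0 → fast++
(s=1,f=5) a[fast]=0 → fast++
(s=1,f=6) a[fast]=0 → fast++
(s=1,f=7) a[fast]=0 → fast++
(s=1,f=8) a[fast]=5≠0 swap→a[1]=5 → slow++,fast++
(s=2,f=9) a[fast]=0 → fast++
(s=2,f=10) a[fast]=1≠0 swap→a[2]=1 → slow++,fast++
(s=3,f=11) a[fast]=5≠0 swap→a[3]=5 → slow++,fast++
(s=4,f=12) a[fast]=1≠0 swap→a[4]=1 → slow++,fast++
(s=5,f=13) a[fast]=0 → fast++
(s=5,f=14) a[fast]=0 → fast++
(s=5,f=15) a[fast]=0 → fast++
(s=5,f=16) a[fast]=0 → fast++
(s=5,f=17) a[fast]=2≠0 swap→a[5]=2 → slow++,fast++
(s=6,f=18) a[fast]=6≠0 swap→a[6]=6 → slow++,fast++

[5, 5, 1, 5, 1, 2, 6, 0, 0, 0, 0, 0, 0, 0, 0, 0, 0, 0, 0]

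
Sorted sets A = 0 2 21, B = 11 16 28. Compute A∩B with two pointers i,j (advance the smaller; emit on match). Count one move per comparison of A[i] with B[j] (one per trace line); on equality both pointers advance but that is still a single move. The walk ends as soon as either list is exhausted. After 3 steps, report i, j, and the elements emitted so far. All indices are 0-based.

i=2, j=1, emitted=[]

i=0 j=0: 0<11, i++
i=1 j=0: 2<11, i++
i=2 j=0: 21>11, j++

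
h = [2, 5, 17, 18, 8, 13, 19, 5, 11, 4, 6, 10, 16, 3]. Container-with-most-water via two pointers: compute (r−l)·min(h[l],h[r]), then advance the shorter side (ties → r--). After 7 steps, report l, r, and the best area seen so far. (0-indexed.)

[0,13] min(2,3)*13=26 best=26 * → l++
[1,13] min(5,3)*12=36 best=36 * → r--
[1,12] min(5,16)*11=55 best=55 * → l++
[2,12] min(17,16)*10=160 best=160 * → r--
[2,11] min(17,10)*9=90 best=160 → r--
[2,10] min(17,6)*8=48 best=160 → r--
[2,9] min(17,4)*7=28 best=160 → r--

l=2, r=8, best area=160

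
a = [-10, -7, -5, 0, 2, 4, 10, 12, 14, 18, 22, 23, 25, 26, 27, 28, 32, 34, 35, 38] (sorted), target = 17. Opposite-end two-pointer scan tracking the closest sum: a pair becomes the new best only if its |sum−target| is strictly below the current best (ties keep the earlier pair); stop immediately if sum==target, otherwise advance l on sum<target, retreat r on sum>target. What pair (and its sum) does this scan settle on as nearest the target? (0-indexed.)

pair (-10, 27) with sum 17 (|Δ|=0)

[0,19] -10+38=28 d=11 * → r--
[0,18] -10+35=25 d=8 * → r--
[0,17] -10+34=24 d=7 * → r--
[0,16] -10+32=22 d=5 * → r--
[0,15] -10+28=18 d=1 * → r--
[0,14] -10+27=17 d=0 * → stop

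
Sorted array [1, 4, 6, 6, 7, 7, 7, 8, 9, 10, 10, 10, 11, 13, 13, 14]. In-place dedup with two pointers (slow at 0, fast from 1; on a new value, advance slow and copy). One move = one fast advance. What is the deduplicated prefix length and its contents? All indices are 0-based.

length 10; prefix = [1, 4, 6, 7, 8, 9, 10, 11, 13, 14]

(s=0,f=1) a[fast]=4≠a[slow]=1 write a[1]=4 → slow++,fast++
(s=1,f=2) a[fast]=6≠a[slow]=4 write a[2]=6 → slow++,fast++
(s=2,f=3) a[fast]=6=a[slow] dup → fast++
(s=2,f=4) a[fast]=7≠a[slow]=6 write a[3]=7 → slow++,fast++
(s=3,f=5) a[fast]=7=a[slow] dup → fast++
(s=3,f=6) a[fast]=7=a[slow] dup → fast++
(s=3,f=7) a[fast]=8≠a[slow]=7 write a[4]=8 → slow++,fast++
(s=4,f=8) a[fast]=9≠a[slow]=8 write a[5]=9 → slow++,fast++
(s=5,f=9) a[fast]=10≠a[slow]=9 write a[6]=10 → slow++,fast++
(s=6,f=10) a[fast]=10=a[slow] dup → fast++
(s=6,f=11) a[fast]=10=a[slow] dup → fast++
(s=6,f=12) a[fast]=11≠a[slow]=10 write a[7]=11 → slow++,fast++
(s=7,f=13) a[fast]=13≠a[slow]=11 write a[8]=13 → slow++,fast++
(s=8,f=14) a[fast]=13=a[slow] dup → fast++
(s=8,f=15) a[fast]=14≠a[slow]=13 write a[9]=14 → slow++,fast++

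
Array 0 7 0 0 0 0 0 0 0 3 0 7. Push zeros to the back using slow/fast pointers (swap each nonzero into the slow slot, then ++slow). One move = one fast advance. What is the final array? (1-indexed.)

slow=1 fast=1: a[fast]=0, fast++
slow=1 fast=2: a[fast]=7≠0 swap→a[1]=7, slow++,fast++
slow=2 fast=3: a[fast]=0, fast++
slow=2 fast=4: a[fast]=0, fast++
slow=2 fast=5: a[fast]=0, fast++
slow=2 fast=6: a[fast]=0, fast++
slow=2 fast=7: a[fast]=0, fast++
slow=2 fast=8: a[fast]=0, fast++
slow=2 fast=9: a[fast]=0, fast++
slow=2 fast=10: a[fast]=3≠0 swap→a[2]=3, slow++,fast++
slow=3 fast=11: a[fast]=0, fast++
slow=3 fast=12: a[fast]=7≠0 swap→a[3]=7, slow++,fast++

[7, 3, 7, 0, 0, 0, 0, 0, 0, 0, 0, 0]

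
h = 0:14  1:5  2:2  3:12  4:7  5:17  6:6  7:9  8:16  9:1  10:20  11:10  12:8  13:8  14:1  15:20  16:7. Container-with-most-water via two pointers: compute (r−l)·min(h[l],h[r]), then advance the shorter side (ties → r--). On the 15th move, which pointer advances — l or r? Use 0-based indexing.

r

l=0 r=16: min(14,7)*16=112 best=112 *, r--
l=0 r=15: min(14,20)*15=210 best=210 *, l++
l=1 r=15: min(5,20)*14=70 best=210, l++
l=2 r=15: min(2,20)*13=26 best=210, l++
l=3 r=15: min(12,20)*12=144 best=210, l++
l=4 r=15: min(7,20)*11=77 best=210, l++
l=5 r=15: min(17,20)*10=170 best=210, l++
l=6 r=15: min(6,20)*9=54 best=210, l++
l=7 r=15: min(9,20)*8=72 best=210, l++
l=8 r=15: min(16,20)*7=112 best=210, l++
l=9 r=15: min(1,20)*6=6 best=210, l++
l=10 r=15: min(20,20)*5=100 best=210, r--
l=10 r=14: min(20,1)*4=4 best=210, r--
l=10 r=13: min(20,8)*3=24 best=210, r--
l=10 r=12: min(20,8)*2=16 best=210, r--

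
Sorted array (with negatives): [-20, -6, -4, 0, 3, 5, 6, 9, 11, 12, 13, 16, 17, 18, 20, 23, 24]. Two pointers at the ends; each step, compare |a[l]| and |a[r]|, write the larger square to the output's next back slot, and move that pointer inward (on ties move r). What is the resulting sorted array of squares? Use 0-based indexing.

[0, 9, 16, 25, 36, 36, 81, 121, 144, 169, 256, 289, 324, 400, 400, 529, 576]

[0,16] |-20|<=|24| out[16]=576 → r--
[0,15] |-20|<=|23| out[15]=529 → r--
[0,14] |-20|<=|20| out[14]=400 → r--
[0,13] |-20|>|18| out[13]=400 → l++
[1,13] |-6|<=|18| out[12]=324 → r--
[1,12] |-6|<=|17| out[11]=289 → r--
[1,11] |-6|<=|16| out[10]=256 → r--
[1,10] |-6|<=|13| out[9]=169 → r--
[1,9] |-6|<=|12| out[8]=144 → r--
[1,8] |-6|<=|11| out[7]=121 → r--
[1,7] |-6|<=|9| out[6]=81 → r--
[1,6] |-6|<=|6| out[5]=36 → r--
[1,5] |-6|>|5| out[4]=36 → l++
[2,5] |-4|<=|5| out[3]=25 → r--
[2,4] |-4|>|3| out[2]=16 → l++
[3,4] |0|<=|3| out[1]=9 → r--
[3,3] |0|<=|0| out[0]=0 → r--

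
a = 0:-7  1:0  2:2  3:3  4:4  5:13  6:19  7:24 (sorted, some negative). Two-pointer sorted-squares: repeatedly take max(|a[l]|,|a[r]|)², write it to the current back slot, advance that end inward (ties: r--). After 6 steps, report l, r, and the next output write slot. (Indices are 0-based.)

l=1, r=2, next write slot=1

[0,7] |-7|<=|24| out[7]=576 → r--
[0,6] |-7|<=|19| out[6]=361 → r--
[0,5] |-7|<=|13| out[5]=169 → r--
[0,4] |-7|>|4| out[4]=49 → l++
[1,4] |0|<=|4| out[3]=16 → r--
[1,3] |0|<=|3| out[2]=9 → r--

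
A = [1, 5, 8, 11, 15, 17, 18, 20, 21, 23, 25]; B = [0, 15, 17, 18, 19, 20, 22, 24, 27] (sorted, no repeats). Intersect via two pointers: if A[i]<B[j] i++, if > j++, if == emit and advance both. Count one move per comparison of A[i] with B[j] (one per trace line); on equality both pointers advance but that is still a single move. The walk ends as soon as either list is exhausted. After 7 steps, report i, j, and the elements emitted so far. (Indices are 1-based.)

[i=1,j=1] 1>0 → j++
[i=1,j=2] 1<15 → i++
[i=2,j=2] 5<15 → i++
[i=3,j=2] 8<15 → i++
[i=4,j=2] 11<15 → i++
[i=5,j=2] 15==15 emit → i++,j++
[i=6,j=3] 17==17 emit → i++,j++

i=7, j=4, emitted=[15, 17]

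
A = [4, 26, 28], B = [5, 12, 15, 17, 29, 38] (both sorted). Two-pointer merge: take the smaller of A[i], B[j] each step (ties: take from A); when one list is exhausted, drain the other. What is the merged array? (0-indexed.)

[4, 5, 12, 15, 17, 26, 28, 29, 38]

[i=0,j=0] A[i]=4<=B[j]=5 take 4 → i++
[i=1,j=0] A[i]=26>B[j]=5 take 5 → j++
[i=1,j=1] A[i]=26>B[j]=12 take 12 → j++
[i=1,j=2] A[i]=26>B[j]=15 take 15 → j++
[i=1,j=3] A[i]=26>B[j]=17 take 17 → j++
[i=1,j=4] A[i]=26<=B[j]=29 take 26 → i++
[i=2,j=4] A[i]=28<=B[j]=29 take 28 → i++
[i=3,j=4] A done, take B[j]=29 → j++
[i=3,j=5] A done, take B[j]=38 → j++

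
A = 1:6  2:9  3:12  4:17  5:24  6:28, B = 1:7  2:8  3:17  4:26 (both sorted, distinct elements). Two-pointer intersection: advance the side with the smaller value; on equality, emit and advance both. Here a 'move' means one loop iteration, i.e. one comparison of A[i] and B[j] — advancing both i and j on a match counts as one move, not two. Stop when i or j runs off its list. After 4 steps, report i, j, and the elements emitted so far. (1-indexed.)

i=3, j=3, emitted=[]

i=1 j=1: 6<7, i++
i=2 j=1: 9>7, j++
i=2 j=2: 9>8, j++
i=2 j=3: 9<17, i++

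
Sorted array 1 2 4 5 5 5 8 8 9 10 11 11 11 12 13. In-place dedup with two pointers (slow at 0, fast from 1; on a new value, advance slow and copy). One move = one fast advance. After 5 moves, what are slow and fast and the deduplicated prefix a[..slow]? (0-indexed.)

slow=0 fast=1: a[fast]=2≠a[slow]=1 write a[1]=2, slow++,fast++
slow=1 fast=2: a[fast]=4≠a[slow]=2 write a[2]=4, slow++,fast++
slow=2 fast=3: a[fast]=5≠a[slow]=4 write a[3]=5, slow++,fast++
slow=3 fast=4: a[fast]=5=a[slow] dup, fast++
slow=3 fast=5: a[fast]=5=a[slow] dup, fast++

slow=3, fast=6, prefix=[1, 2, 4, 5]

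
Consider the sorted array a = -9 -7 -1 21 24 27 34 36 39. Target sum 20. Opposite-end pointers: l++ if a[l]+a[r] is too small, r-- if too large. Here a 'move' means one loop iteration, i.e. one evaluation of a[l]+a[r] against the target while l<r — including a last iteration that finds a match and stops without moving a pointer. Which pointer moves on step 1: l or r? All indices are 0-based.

r

l=0 r=8: -9+39=30 >20, r--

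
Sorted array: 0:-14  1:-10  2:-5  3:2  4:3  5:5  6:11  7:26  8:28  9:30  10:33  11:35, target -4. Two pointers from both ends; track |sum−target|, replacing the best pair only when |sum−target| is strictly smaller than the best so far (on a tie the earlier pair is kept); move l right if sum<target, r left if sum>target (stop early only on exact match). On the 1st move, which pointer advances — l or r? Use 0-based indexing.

l=0 r=11: -14+35=21 d=25 *, r--

r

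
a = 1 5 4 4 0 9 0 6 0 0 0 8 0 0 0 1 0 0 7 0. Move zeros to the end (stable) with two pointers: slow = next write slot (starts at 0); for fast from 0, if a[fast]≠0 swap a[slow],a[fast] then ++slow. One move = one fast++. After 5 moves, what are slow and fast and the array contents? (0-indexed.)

slow=4, fast=5, a=[1, 5, 4, 4, 0, 9, 0, 6, 0, 0, 0, 8, 0, 0, 0, 1, 0, 0, 7, 0]

(s=0,f=0) a[fast]=1≠0 swap→a[0]=1 → slow++,fast++
(s=1,f=1) a[fast]=5≠0 swap→a[1]=5 → slow++,fast++
(s=2,f=2) a[fast]=4≠0 swap→a[2]=4 → slow++,fast++
(s=3,f=3) a[fast]=4≠0 swap→a[3]=4 → slow++,fast++
(s=4,f=4) a[fast]=0 → fast++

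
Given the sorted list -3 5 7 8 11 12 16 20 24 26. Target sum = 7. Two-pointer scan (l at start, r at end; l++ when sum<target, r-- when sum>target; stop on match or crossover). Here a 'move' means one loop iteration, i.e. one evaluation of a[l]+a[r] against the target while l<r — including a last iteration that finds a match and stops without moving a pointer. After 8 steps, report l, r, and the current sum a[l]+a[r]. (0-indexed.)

l=1, r=2, sum=12

l=0 r=9: -3+26=23 >7, r--
l=0 r=8: -3+24=21 >7, r--
l=0 r=7: -3+20=17 >7, r--
l=0 r=6: -3+16=13 >7, r--
l=0 r=5: -3+12=9 >7, r--
l=0 r=4: -3+11=8 >7, r--
l=0 r=3: -3+8=5 <7, l++
l=1 r=3: 5+8=13 >7, r--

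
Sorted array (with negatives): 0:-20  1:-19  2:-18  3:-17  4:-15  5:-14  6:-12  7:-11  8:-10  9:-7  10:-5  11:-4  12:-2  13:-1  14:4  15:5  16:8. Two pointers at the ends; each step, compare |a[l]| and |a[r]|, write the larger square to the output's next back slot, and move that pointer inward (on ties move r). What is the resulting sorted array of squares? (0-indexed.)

[1, 4, 16, 16, 25, 25, 49, 64, 100, 121, 144, 196, 225, 289, 324, 361, 400]

[0,16] |-20|>|8| out[16]=400 → l++
[1,16] |-19|>|8| out[15]=361 → l++
[2,16] |-18|>|8| out[14]=324 → l++
[3,16] |-17|>|8| out[13]=289 → l++
[4,16] |-15|>|8| out[12]=225 → l++
[5,16] |-14|>|8| out[11]=196 → l++
[6,16] |-12|>|8| out[10]=144 → l++
[7,16] |-11|>|8| out[9]=121 → l++
[8,16] |-10|>|8| out[8]=100 → l++
[9,16] |-7|<=|8| out[7]=64 → r--
[9,15] |-7|>|5| out[6]=49 → l++
[10,15] |-5|<=|5| out[5]=25 → r--
[10,14] |-5|>|4| out[4]=25 → l++
[11,14] |-4|<=|4| out[3]=16 → r--
[11,13] |-4|>|-1| out[2]=16 → l++
[12,13] |-2|>|-1| out[1]=4 → l++
[13,13] |-1|<=|-1| out[0]=1 → r--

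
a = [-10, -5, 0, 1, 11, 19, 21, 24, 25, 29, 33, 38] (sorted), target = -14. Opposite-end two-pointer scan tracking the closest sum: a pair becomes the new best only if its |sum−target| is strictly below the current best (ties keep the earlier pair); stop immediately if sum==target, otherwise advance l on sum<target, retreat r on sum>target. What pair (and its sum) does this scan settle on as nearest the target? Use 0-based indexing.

pair (-10, -5) with sum -15 (|Δ|=1)

[0,11] -10+38=28 d=42 * → r--
[0,10] -10+33=23 d=37 * → r--
[0,9] -10+29=19 d=33 * → r--
[0,8] -10+25=15 d=29 * → r--
[0,7] -10+24=14 d=28 * → r--
[0,6] -10+21=11 d=25 * → r--
[0,5] -10+19=9 d=23 * → r--
[0,4] -10+11=1 d=15 * → r--
[0,3] -10+1=-9 d=5 * → r--
[0,2] -10+0=-10 d=4 * → r--
[0,1] -10+-5=-15 d=1 * → l++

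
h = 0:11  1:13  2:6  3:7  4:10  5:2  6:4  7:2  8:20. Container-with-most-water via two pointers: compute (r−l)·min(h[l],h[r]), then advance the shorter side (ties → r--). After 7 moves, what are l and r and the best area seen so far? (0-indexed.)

l=7, r=8, best area=91

l=0 r=8: min(11,20)*8=88 best=88 *, l++
l=1 r=8: min(13,20)*7=91 best=91 *, l++
l=2 r=8: min(6,20)*6=36 best=91, l++
l=3 r=8: min(7,20)*5=35 best=91, l++
l=4 r=8: min(10,20)*4=40 best=91, l++
l=5 r=8: min(2,20)*3=6 best=91, l++
l=6 r=8: min(4,20)*2=8 best=91, l++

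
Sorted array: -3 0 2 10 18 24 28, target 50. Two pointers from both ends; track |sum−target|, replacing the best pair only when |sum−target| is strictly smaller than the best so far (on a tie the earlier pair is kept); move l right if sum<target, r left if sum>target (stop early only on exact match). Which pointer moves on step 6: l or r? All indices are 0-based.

r

[0,6] -3+28=25 d=25 * → l++
[1,6] 0+28=28 d=22 * → l++
[2,6] 2+28=30 d=20 * → l++
[3,6] 10+28=38 d=12 * → l++
[4,6] 18+28=46 d=4 * → l++
[5,6] 24+28=52 d=2 * → r--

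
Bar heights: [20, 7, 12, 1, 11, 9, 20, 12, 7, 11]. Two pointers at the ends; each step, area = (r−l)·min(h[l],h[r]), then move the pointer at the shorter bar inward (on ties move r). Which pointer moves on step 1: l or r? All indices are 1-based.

r

[1,10] min(20,11)*9=99 best=99 * → r--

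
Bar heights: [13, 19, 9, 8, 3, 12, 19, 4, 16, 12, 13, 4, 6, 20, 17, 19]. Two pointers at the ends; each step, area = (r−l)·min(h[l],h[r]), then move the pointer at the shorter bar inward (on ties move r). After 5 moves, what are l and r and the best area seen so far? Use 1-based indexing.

l=4, r=14, best area=266

[1,16] min(13,19)*15=195 best=195 * → l++
[2,16] min(19,19)*14=266 best=266 * → r--
[2,15] min(19,17)*13=221 best=266 → r--
[2,14] min(19,20)*12=228 best=266 → l++
[3,14] min(9,20)*11=99 best=266 → l++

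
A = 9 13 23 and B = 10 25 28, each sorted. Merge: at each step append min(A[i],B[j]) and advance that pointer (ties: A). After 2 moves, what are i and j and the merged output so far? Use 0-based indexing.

i=0 j=0: A[i]=9<=B[j]=10 take 9, i++
i=1 j=0: A[i]=13>B[j]=10 take 10, j++

i=1, j=1, merged so far=[9, 10]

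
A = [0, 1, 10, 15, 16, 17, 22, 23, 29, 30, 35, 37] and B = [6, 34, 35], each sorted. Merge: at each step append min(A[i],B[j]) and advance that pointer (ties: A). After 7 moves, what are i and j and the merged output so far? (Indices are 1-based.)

i=7, j=2, merged so far=[0, 1, 6, 10, 15, 16, 17]

i=1 j=1: A[i]=0<=B[j]=6 take 0, i++
i=2 j=1: A[i]=1<=B[j]=6 take 1, i++
i=3 j=1: A[i]=10>B[j]=6 take 6, j++
i=3 j=2: A[i]=10<=B[j]=34 take 10, i++
i=4 j=2: A[i]=15<=B[j]=34 take 15, i++
i=5 j=2: A[i]=16<=B[j]=34 take 16, i++
i=6 j=2: A[i]=17<=B[j]=34 take 17, i++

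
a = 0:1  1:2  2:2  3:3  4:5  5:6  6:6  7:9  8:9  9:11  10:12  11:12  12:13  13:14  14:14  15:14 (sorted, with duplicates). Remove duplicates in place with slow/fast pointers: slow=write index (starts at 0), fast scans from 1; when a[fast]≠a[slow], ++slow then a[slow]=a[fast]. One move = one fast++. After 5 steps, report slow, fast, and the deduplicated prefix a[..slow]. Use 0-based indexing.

(s=0,f=1) a[fast]=2≠a[slow]=1 write a[1]=2 → slow++,fast++
(s=1,f=2) a[fast]=2=a[slow] dup → fast++
(s=1,f=3) a[fast]=3≠a[slow]=2 write a[2]=3 → slow++,fast++
(s=2,f=4) a[fast]=5≠a[slow]=3 write a[3]=5 → slow++,fast++
(s=3,f=5) a[fast]=6≠a[slow]=5 write a[4]=6 → slow++,fast++

slow=4, fast=6, prefix=[1, 2, 3, 5, 6]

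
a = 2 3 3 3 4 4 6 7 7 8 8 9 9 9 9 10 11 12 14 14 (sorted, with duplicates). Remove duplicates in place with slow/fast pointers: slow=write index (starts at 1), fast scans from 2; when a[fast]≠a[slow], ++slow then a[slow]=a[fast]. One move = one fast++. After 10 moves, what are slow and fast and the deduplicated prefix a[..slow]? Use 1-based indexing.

(s=1,f=2) a[fast]=3≠a[slow]=2 write a[2]=3 → slow++,fast++
(s=2,f=3) a[fast]=3=a[slow] dup → fast++
(s=2,f=4) a[fast]=3=a[slow] dup → fast++
(s=2,f=5) a[fast]=4≠a[slow]=3 write a[3]=4 → slow++,fast++
(s=3,f=6) a[fast]=4=a[slow] dup → fast++
(s=3,f=7) a[fast]=6≠a[slow]=4 write a[4]=6 → slow++,fast++
(s=4,f=8) a[fast]=7≠a[slow]=6 write a[5]=7 → slow++,fast++
(s=5,f=9) a[fast]=7=a[slow] dup → fast++
(s=5,f=10) a[fast]=8≠a[slow]=7 write a[6]=8 → slow++,fast++
(s=6,f=11) a[fast]=8=a[slow] dup → fast++

slow=6, fast=12, prefix=[2, 3, 4, 6, 7, 8]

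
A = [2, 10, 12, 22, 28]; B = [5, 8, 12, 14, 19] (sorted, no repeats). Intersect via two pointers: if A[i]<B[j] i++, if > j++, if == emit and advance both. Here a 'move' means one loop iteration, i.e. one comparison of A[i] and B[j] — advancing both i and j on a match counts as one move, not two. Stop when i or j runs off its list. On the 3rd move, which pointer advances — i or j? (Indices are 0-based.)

j

[i=0,j=0] 2<5 → i++
[i=1,j=0] 10>5 → j++
[i=1,j=1] 10>8 → j++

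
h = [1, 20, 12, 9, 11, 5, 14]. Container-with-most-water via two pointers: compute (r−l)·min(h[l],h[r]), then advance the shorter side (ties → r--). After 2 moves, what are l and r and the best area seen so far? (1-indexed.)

l=1 r=7: min(1,14)*6=6 best=6 *, l++
l=2 r=7: min(20,14)*5=70 best=70 *, r--

l=2, r=6, best area=70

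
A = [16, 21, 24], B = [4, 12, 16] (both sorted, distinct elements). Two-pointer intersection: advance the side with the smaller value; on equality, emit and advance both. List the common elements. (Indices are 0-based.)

intersection = [16]

[i=0,j=0] 16>4 → j++
[i=0,j=1] 16>12 → j++
[i=0,j=2] 16==16 emit → i++,j++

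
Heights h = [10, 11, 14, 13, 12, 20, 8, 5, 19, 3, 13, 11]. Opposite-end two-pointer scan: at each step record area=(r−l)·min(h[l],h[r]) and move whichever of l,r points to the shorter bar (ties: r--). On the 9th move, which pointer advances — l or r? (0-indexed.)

r

l=0 r=11: min(10,11)*11=110 best=110 *, l++
l=1 r=11: min(11,11)*10=110 best=110, r--
l=1 r=10: min(11,13)*9=99 best=110, l++
l=2 r=10: min(14,13)*8=104 best=110, r--
l=2 r=9: min(14,3)*7=21 best=110, r--
l=2 r=8: min(14,19)*6=84 best=110, l++
l=3 r=8: min(13,19)*5=65 best=110, l++
l=4 r=8: min(12,19)*4=48 best=110, l++
l=5 r=8: min(20,19)*3=57 best=110, r--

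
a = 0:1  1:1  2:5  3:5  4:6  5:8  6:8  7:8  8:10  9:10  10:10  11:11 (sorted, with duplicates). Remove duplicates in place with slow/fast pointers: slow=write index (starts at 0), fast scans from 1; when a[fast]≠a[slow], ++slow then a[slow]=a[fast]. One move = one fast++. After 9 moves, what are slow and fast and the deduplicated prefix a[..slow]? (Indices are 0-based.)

slow=0 fast=1: a[fast]=1=a[slow] dup, fast++
slow=0 fast=2: a[fast]=5≠a[slow]=1 write a[1]=5, slow++,fast++
slow=1 fast=3: a[fast]=5=a[slow] dup, fast++
slow=1 fast=4: a[fast]=6≠a[slow]=5 write a[2]=6, slow++,fast++
slow=2 fast=5: a[fast]=8≠a[slow]=6 write a[3]=8, slow++,fast++
slow=3 fast=6: a[fast]=8=a[slow] dup, fast++
slow=3 fast=7: a[fast]=8=a[slow] dup, fast++
slow=3 fast=8: a[fast]=10≠a[slow]=8 write a[4]=10, slow++,fast++
slow=4 fast=9: a[fast]=10=a[slow] dup, fast++

slow=4, fast=10, prefix=[1, 5, 6, 8, 10]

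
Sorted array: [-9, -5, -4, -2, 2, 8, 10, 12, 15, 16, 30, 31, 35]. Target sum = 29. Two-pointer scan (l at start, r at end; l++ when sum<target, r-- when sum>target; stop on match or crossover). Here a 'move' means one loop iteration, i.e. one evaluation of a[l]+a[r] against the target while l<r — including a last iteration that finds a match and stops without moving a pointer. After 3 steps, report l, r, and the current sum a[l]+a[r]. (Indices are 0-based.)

[0,12] -9+35=26 <29 → l++
[1,12] -5+35=30 >29 → r--
[1,11] -5+31=26 <29 → l++

l=2, r=11, sum=27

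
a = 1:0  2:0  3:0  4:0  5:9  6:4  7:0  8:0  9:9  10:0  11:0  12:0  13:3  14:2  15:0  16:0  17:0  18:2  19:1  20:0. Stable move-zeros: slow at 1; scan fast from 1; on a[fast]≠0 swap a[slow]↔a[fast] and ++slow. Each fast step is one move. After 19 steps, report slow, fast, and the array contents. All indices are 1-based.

slow=1 fast=1: a[fast]=0, fast++
slow=1 fast=2: a[fast]=0, fast++
slow=1 fast=3: a[fast]=0, fast++
slow=1 fast=4: a[fast]=0, fast++
slow=1 fast=5: a[fast]=9≠0 swap→a[1]=9, slow++,fast++
slow=2 fast=6: a[fast]=4≠0 swap→a[2]=4, slow++,fast++
slow=3 fast=7: a[fast]=0, fast++
slow=3 fast=8: a[fast]=0, fast++
slow=3 fast=9: a[fast]=9≠0 swap→a[3]=9, slow++,fast++
slow=4 fast=10: a[fast]=0, fast++
slow=4 fast=11: a[fast]=0, fast++
slow=4 fast=12: a[fast]=0, fast++
slow=4 fast=13: a[fast]=3≠0 swap→a[4]=3, slow++,fast++
slow=5 fast=14: a[fast]=2≠0 swap→a[5]=2, slow++,fast++
slow=6 fast=15: a[fast]=0, fast++
slow=6 fast=16: a[fast]=0, fast++
slow=6 fast=17: a[fast]=0, fast++
slow=6 fast=18: a[fast]=2≠0 swap→a[6]=2, slow++,fast++
slow=7 fast=19: a[fast]=1≠0 swap→a[7]=1, slow++,fast++

slow=8, fast=20, a=[9, 4, 9, 3, 2, 2, 1, 0, 0, 0, 0, 0, 0, 0, 0, 0, 0, 0, 0, 0]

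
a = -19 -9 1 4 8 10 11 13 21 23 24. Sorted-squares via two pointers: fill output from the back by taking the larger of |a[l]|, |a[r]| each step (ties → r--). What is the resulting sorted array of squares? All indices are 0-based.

[0,10] |-19|<=|24| out[10]=576 → r--
[0,9] |-19|<=|23| out[9]=529 → r--
[0,8] |-19|<=|21| out[8]=441 → r--
[0,7] |-19|>|13| out[7]=361 → l++
[1,7] |-9|<=|13| out[6]=169 → r--
[1,6] |-9|<=|11| out[5]=121 → r--
[1,5] |-9|<=|10| out[4]=100 → r--
[1,4] |-9|>|8| out[3]=81 → l++
[2,4] |1|<=|8| out[2]=64 → r--
[2,3] |1|<=|4| out[1]=16 → r--
[2,2] |1|<=|1| out[0]=1 → r--

[1, 16, 64, 81, 100, 121, 169, 361, 441, 529, 576]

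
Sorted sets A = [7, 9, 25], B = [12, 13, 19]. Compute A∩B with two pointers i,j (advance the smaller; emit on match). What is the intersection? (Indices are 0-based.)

intersection = []

[i=0,j=0] 7<12 → i++
[i=1,j=0] 9<12 → i++
[i=2,j=0] 25>12 → j++
[i=2,j=1] 25>13 → j++
[i=2,j=2] 25>19 → j++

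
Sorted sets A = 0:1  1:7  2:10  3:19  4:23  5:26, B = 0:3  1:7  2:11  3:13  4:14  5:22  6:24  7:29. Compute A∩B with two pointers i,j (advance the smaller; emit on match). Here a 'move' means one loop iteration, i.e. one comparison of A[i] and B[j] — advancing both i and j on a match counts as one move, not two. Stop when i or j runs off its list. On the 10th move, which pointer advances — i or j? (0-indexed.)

i

[i=0,j=0] 1<3 → i++
[i=1,j=0] 7>3 → j++
[i=1,j=1] 7==7 emit → i++,j++
[i=2,j=2] 10<11 → i++
[i=3,j=2] 19>11 → j++
[i=3,j=3] 19>13 → j++
[i=3,j=4] 19>14 → j++
[i=3,j=5] 19<22 → i++
[i=4,j=5] 23>22 → j++
[i=4,j=6] 23<24 → i++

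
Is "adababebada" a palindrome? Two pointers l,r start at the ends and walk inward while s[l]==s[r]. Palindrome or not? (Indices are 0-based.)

not a palindrome (mismatch at 4,6)

l=0 r=10: 'a'=='a', l++,r--
l=1 r=9: 'd'=='d', l++,r--
l=2 r=8: 'a'=='a', l++,r--
l=3 r=7: 'b'=='b', l++,r--
l=4 r=6: 'a'!='e', stop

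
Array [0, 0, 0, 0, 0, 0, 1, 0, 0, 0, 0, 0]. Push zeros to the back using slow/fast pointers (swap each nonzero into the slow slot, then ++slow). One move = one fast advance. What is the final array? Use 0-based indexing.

[1, 0, 0, 0, 0, 0, 0, 0, 0, 0, 0, 0]

slow=0 fast=0: a[fast]=0, fast++
slow=0 fast=1: a[fast]=0, fast++
slow=0 fast=2: a[fast]=0, fast++
slow=0 fast=3: a[fast]=0, fast++
slow=0 fast=4: a[fast]=0, fast++
slow=0 fast=5: a[fast]=0, fast++
slow=0 fast=6: a[fast]=1≠0 swap→a[0]=1, slow++,fast++
slow=1 fast=7: a[fast]=0, fast++
slow=1 fast=8: a[fast]=0, fast++
slow=1 fast=9: a[fast]=0, fast++
slow=1 fast=10: a[fast]=0, fast++
slow=1 fast=11: a[fast]=0, fast++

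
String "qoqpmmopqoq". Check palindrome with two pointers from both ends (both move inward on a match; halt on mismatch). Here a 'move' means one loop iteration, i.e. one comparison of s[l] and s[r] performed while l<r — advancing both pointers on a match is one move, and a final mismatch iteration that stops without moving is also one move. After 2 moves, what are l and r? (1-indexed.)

l=3, r=9

[1,11] 'q'=='q' → l++,r--
[2,10] 'o'=='o' → l++,r--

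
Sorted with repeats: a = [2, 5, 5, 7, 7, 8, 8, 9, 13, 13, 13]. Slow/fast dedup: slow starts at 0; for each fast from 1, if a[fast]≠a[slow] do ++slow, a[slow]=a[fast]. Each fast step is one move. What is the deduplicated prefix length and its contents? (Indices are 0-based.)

length 6; prefix = [2, 5, 7, 8, 9, 13]

(s=0,f=1) a[fast]=5≠a[slow]=2 write a[1]=5 → slow++,fast++
(s=1,f=2) a[fast]=5=a[slow] dup → fast++
(s=1,f=3) a[fast]=7≠a[slow]=5 write a[2]=7 → slow++,fast++
(s=2,f=4) a[fast]=7=a[slow] dup → fast++
(s=2,f=5) a[fast]=8≠a[slow]=7 write a[3]=8 → slow++,fast++
(s=3,f=6) a[fast]=8=a[slow] dup → fast++
(s=3,f=7) a[fast]=9≠a[slow]=8 write a[4]=9 → slow++,fast++
(s=4,f=8) a[fast]=13≠a[slow]=9 write a[5]=13 → slow++,fast++
(s=5,f=9) a[fast]=13=a[slow] dup → fast++
(s=5,f=10) a[fast]=13=a[slow] dup → fast++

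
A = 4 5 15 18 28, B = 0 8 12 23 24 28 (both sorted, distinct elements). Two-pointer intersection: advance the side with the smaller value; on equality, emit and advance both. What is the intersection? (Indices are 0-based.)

[i=0,j=0] 4>0 → j++
[i=0,j=1] 4<8 → i++
[i=1,j=1] 5<8 → i++
[i=2,j=1] 15>8 → j++
[i=2,j=2] 15>12 → j++
[i=2,j=3] 15<23 → i++
[i=3,j=3] 18<23 → i++
[i=4,j=3] 28>23 → j++
[i=4,j=4] 28>24 → j++
[i=4,j=5] 28==28 emit → i++,j++

intersection = [28]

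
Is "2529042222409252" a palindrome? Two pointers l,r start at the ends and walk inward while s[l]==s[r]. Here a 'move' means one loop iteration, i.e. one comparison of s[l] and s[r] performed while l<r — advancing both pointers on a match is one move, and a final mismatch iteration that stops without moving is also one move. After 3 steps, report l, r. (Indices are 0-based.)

l=3, r=12

[0,15] '2'=='2' → l++,r--
[1,14] '5'=='5' → l++,r--
[2,13] '2'=='2' → l++,r--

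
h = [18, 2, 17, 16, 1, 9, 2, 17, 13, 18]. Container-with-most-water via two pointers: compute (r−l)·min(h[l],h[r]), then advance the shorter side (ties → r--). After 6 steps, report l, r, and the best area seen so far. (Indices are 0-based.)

l=0, r=3, best area=162

[0,9] min(18,18)*9=162 best=162 * → r--
[0,8] min(18,13)*8=104 best=162 → r--
[0,7] min(18,17)*7=119 best=162 → r--
[0,6] min(18,2)*6=12 best=162 → r--
[0,5] min(18,9)*5=45 best=162 → r--
[0,4] min(18,1)*4=4 best=162 → r--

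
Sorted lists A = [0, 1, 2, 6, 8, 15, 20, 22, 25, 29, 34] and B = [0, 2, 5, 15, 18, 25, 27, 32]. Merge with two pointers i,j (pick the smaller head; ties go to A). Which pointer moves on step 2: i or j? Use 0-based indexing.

[i=0,j=0] A[i]=0<=B[j]=0 take 0 → i++
[i=1,j=0] A[i]=1>B[j]=0 take 0 → j++

j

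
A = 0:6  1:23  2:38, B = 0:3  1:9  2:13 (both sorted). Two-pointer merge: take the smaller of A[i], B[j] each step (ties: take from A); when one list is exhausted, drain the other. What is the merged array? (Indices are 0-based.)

[3, 6, 9, 13, 23, 38]

[i=0,j=0] A[i]=6>B[j]=3 take 3 → j++
[i=0,j=1] A[i]=6<=B[j]=9 take 6 → i++
[i=1,j=1] A[i]=23>B[j]=9 take 9 → j++
[i=1,j=2] A[i]=23>B[j]=13 take 13 → j++
[i=1,j=3] B done, take A[i]=23 → i++
[i=2,j=3] B done, take A[i]=38 → i++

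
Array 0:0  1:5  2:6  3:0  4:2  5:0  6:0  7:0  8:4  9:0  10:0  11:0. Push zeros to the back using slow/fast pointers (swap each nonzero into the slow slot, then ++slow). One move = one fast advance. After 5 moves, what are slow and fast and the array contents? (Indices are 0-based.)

slow=0 fast=0: a[fast]=0, fast++
slow=0 fast=1: a[fast]=5≠0 swap→a[0]=5, slow++,fast++
slow=1 fast=2: a[fast]=6≠0 swap→a[1]=6, slow++,fast++
slow=2 fast=3: a[fast]=0, fast++
slow=2 fast=4: a[fast]=2≠0 swap→a[2]=2, slow++,fast++

slow=3, fast=5, a=[5, 6, 2, 0, 0, 0, 0, 0, 4, 0, 0, 0]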